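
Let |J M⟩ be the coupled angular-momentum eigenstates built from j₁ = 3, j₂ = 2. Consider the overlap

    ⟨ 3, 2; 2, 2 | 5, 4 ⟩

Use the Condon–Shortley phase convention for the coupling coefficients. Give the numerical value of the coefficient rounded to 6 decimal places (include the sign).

triangle: 0!×6!×4!/11! = 17280/39916800
(j±m)!: 5!×1!×4!×0!×9!×1! = 1045094400
prefactor² = (2J+1)×Δ×N² = 4976640
  k=0: +1/(0!×0!×1!×4!×5!×0!) = 1/2880
Σ = 1/2880  ⇒  CG² = 4976640×(1/2880)² = 3/5
CG = +√(3/5) = +0.774597

+0.774597  (= +√(3/5))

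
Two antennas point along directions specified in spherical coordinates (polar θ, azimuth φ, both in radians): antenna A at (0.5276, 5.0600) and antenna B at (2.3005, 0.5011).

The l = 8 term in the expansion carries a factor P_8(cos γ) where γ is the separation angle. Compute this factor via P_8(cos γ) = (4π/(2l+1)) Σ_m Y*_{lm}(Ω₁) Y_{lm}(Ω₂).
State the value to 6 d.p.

0.280921

Summing Y*_{l m}(θ₁,φ₁)·Y_{l m}(θ₂,φ₂) over m ∈ [−8, 8]; prefactor 4π/(2·8+1) = 0.739198:
  m=-8: (-0.00199 + 0.00075j) × (-0.03177 + 0.03745j) = 0.00004 - 0.00010j  (running Σ = 0.00004 - 0.00010j)
  m=-7: (-0.00950 - 0.01109j) × (0.16404 - 0.06289j) = -0.00226 - 0.00122j  (running Σ = -0.00222 - 0.00132j)
  m=-6: (0.03078 - 0.05441j) × (-0.36244 - 0.04923j) = -0.01384 + 0.01820j  (running Σ = -0.01606 + 0.01688j)
  m=-5: (0.18371 + 0.03102j) × (0.36783 + 0.27164j) = 0.05915 + 0.06131j  (running Σ = 0.04309 + 0.07819j)
  m=-4: (0.06946 + 0.38092j) × (-0.10017 - 0.21635j) = 0.07545 - 0.05318j  (running Σ = 0.11855 + 0.02501j)
  m=-3: (-0.44302 + 0.25836j) × (0.01386 - 0.20499j) = 0.04682 + 0.09440j  (running Σ = 0.16537 + 0.11941j)
  m=-2: (-0.21566 - 0.17989j) × (-0.19548 + 0.30591j) = 0.09719 - 0.03081j  (running Σ = 0.26256 + 0.08860j)
  m=-1: (-0.09115 + 0.25156j) × (-0.03883 + 0.02127j) = -0.00181 - 0.01171j  (running Σ = 0.26075 + 0.07689j)
  m=0: (-0.38514 + 0.00000j) × (0.36729 + 0.00000j) = -0.14146 + 0.00000j  (running Σ = 0.11929 + 0.07689j)
  m=1: (0.09115 + 0.25156j) × (0.03883 + 0.02127j) = -0.00181 + 0.01171j  (running Σ = 0.11748 + 0.08860j)
  m=2: (-0.21566 + 0.17989j) × (-0.19548 - 0.30591j) = 0.09719 + 0.03081j  (running Σ = 0.21467 + 0.11941j)
  m=3: (0.44302 + 0.25836j) × (-0.01386 - 0.20499j) = 0.04682 - 0.09440j  (running Σ = 0.26149 + 0.02501j)
  m=4: (0.06946 - 0.38092j) × (-0.10017 + 0.21635j) = 0.07545 + 0.05318j  (running Σ = 0.33694 + 0.07819j)
  m=5: (-0.18371 + 0.03102j) × (-0.36783 + 0.27164j) = 0.05915 - 0.06131j  (running Σ = 0.39609 + 0.01688j)
  m=6: (0.03078 + 0.05441j) × (-0.36244 + 0.04923j) = -0.01384 - 0.01820j  (running Σ = 0.38226 - 0.00132j)
  m=7: (0.00950 - 0.01109j) × (-0.16404 - 0.06289j) = -0.00226 + 0.00122j  (running Σ = 0.38000 - 0.00010j)
  m=8: (-0.00199 - 0.00075j) × (-0.03177 - 0.03745j) = 0.00004 + 0.00010j  (running Σ = 0.38003 - 0.00000j)
Σ over m = 0.38003 - 0.00000j; ×(4π/17) → 0.28092 - 0.00000j. Real part: 0.280921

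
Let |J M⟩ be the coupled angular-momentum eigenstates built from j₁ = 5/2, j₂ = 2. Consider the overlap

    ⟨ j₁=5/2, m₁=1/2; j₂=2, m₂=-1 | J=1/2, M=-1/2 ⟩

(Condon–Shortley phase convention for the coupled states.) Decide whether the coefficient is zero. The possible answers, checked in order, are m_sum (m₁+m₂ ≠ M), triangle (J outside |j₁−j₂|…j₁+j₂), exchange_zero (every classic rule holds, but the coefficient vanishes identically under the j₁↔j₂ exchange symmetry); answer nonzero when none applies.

nonzero

m-sum: m₁+m₂ = 1/2+(-1) = -1/2, M = -1/2  ✓
triangle: |j₁−j₂| = 1/2 ≤ J = 1/2 ≤ j₁+j₂ = 9/2  ✓
exchange: j₁≠j₂ or m₁≠m₂ — the exchange symmetry imposes no constraint here
value check: CG = −√(2/15) = -0.365148 ≠ 0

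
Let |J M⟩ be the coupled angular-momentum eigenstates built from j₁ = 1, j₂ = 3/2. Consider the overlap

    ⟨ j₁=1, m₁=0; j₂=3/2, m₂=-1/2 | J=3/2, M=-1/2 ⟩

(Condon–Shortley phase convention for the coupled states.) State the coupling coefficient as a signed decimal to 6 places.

√[4·1!1!2!/5! · 1!1!1!2!1!2!] = √(4/15)
  +(−1)^0/∏(0,1,1,1,0,1)! = 1  (running 1)
  +(−1)^1/∏(1,0,0,0,1,2)! = -1/2  (running 1/2)
⟨..|..⟩ = √(4/15)·(1/2) = +0.258199

+√(1/15) ≈ +0.258199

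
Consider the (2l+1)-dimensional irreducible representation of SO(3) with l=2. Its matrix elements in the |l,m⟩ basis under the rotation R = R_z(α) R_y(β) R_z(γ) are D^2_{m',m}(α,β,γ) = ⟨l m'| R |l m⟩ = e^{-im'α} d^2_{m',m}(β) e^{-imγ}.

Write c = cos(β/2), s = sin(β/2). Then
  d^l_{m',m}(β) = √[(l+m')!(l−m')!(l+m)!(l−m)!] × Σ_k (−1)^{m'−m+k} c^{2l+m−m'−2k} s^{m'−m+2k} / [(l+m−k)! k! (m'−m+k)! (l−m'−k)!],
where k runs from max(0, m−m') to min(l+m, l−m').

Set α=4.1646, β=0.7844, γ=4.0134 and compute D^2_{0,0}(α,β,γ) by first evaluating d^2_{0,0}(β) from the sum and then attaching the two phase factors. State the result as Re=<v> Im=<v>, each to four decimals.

Split into d^2_{0,0}(β=0.7844) × two z-phases.
Half-angle: c=0.924070, s=0.382222. N=√(2·2·2·2)=4.000000
The bounds max(0,m−m')=0 and min(l+m,l−m')=2 give 3 terms
  k=0: (−1)^0·4.0000/(4)·0.9241^4·0.3822^0 = +0.729156
  k=1: (−1)^1·4.0000/(1)·0.9241^2·0.3822^2 = -0.499002
  k=2: (−1)^2·4.0000/(4)·0.9241^0·0.3822^4 = +0.021343
d^2_{0,0}(0.7844) = +0.729156 -0.499002 +0.021343 = +0.251497
D = (+1.000000+0.000000i)·(+0.251497)·(+1.000000+0.000000i) = +0.251497+0.000000i

Re=0.2515 Im=0.0000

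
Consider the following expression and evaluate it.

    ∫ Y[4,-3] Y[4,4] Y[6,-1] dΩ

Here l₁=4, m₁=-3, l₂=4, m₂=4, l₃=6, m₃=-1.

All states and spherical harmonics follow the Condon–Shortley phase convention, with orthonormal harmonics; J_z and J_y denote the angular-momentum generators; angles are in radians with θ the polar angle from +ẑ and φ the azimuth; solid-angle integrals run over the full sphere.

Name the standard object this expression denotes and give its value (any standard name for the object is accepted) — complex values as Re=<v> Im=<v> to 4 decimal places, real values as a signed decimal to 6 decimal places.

Gaunt coefficient, +0.065188

This is a Gaunt coefficient — the integral of a triple product of spherical harmonics over the sphere.
m-sum 0 ✓  L=14 even ✓  0≤6≤8 ✓
Π(2lᵢ+1) = 9×9×13 = 1053
triangle coeff Δ(4,4,6) = 1/1261260
Σ_t [0,2]: t=0:+1/4608 t=1:−1/1296 t=2:+1/4608 = -7/20736
(3j)²=20/1287 [(4 4 6; 0 0 0)], sign=-1
Σ_t [2,2]: t=2:+1/172800 = 1/172800
(3j)²=7/2145 [(4 4 6; -3 4 -1)], sign=-1
⇒ 4πI² = 84/1573
I = (+1)√(84/1573/(4π)) = 0.06518840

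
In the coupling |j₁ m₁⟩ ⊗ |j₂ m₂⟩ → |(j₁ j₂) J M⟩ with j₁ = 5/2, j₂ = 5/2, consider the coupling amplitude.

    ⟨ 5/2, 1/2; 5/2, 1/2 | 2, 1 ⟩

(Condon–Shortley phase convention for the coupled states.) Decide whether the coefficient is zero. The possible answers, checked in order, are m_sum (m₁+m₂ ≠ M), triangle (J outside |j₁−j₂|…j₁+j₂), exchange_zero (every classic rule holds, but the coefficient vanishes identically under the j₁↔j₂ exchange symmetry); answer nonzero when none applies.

m-sum: m₁+m₂ = 1/2+1/2 = 1, M = 1  ✓
triangle: |j₁−j₂| = 0 ≤ J = 2 ≤ j₁+j₂ = 5  ✓
exchange: j₁=j₂ and m₁=m₂, and (−1)^(j₁+j₂−J) = (−1)^3 = −1 forces ⟨j₁m₁;j₂m₂|JM⟩ = −⟨j₂m₂;j₁m₁|JM⟩ = −⟨j₁m₁;j₂m₂|JM⟩ ⇒ the coefficient vanishes identically
Racah sum check: Σ_k collapses to 0 ⇒ CG = 0

exchange_zero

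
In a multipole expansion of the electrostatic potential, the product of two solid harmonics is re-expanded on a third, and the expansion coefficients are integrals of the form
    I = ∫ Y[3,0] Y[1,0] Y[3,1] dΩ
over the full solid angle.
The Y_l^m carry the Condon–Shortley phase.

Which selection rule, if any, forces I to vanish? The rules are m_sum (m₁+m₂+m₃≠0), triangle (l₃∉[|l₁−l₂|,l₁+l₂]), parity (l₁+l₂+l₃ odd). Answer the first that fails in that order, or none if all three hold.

m_sum

azimuthal sum: 0 + 0 + 1 = 1  ✗
2 ≤ 3 ≤ 4 (triangle on l)
L = 3 + 1 + 3 = 7 (odd)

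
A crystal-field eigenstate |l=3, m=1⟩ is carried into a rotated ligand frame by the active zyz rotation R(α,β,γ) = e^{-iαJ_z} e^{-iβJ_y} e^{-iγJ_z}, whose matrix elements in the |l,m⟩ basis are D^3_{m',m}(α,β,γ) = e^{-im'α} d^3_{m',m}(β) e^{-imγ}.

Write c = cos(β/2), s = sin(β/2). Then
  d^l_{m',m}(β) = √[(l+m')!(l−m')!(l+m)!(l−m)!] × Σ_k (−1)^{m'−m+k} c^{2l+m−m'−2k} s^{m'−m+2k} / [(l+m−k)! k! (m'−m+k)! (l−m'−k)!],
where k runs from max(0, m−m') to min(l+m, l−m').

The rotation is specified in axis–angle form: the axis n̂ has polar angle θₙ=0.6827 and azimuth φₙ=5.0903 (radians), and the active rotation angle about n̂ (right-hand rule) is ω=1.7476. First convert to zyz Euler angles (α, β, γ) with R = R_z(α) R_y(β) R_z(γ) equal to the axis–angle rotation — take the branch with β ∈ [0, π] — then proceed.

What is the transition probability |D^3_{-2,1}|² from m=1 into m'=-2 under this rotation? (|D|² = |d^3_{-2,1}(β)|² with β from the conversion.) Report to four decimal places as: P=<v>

Axis–angle → zyz. n̂ = (sinθₙcosφₙ, sinθₙsinφₙ, cosθₙ) = (+0.232786, -0.586373, +0.775872), ω = 1.7476.
R = I cosω + sinω [n̂]ₓ + (1−cosω) n̂n̂ᵀ gives
  R = [-0.112164, -0.924284, -0.364853; +0.603270, +0.228424, -0.764126; +0.789611, -0.305812, +0.531972]
β = atan2(√(R₁₃²+R₂₃²), R₃₃) = 1.009869; α = atan2(R₂₃, R₁₃) mod 2π = 4.266921; γ = atan2(R₃₂, −R₃₁) mod 2π = 3.511099
Split into d^3_{-2,1}(β=1.0099) × two z-phases.
Half-angle: c=0.875206, s=0.483750. N=√(1·120·24·2)=75.894664
The bounds max(0,m−m')=3 and min(l+m,l−m')=4 give 2 terms
  k=3: (−1)^0·75.8947/(12)·0.8752^3·0.4838^3 = +0.479981
  k=4: (−1)^1·75.8947/(24)·0.8752^1·0.4838^5 = -0.073319
d^3_{-2,1}(1.0099) = +0.479981 -0.073319 = +0.406662
|D^3_{-2,1}|² = |d^3_{-2,1}(β)|² = (+0.406662)² = 0.165374 (the z-rotation phases have unit modulus)

P=0.1654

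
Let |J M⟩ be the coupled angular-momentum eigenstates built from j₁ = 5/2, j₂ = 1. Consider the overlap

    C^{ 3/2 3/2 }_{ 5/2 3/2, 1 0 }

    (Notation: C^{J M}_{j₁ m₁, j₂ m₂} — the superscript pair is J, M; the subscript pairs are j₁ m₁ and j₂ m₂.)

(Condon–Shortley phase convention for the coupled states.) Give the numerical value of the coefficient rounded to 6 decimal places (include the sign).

triangle: 2!*3!*0!/6! = 12/720
(j±m)!: 4!*1!*1!*1!*3!*0! = 144
prefactor² = (2J+1)*Δ*N² = 48/5
  k=1: −1/(1!*1!*0!*0!*3!*0!) = -1/6
Σ = -1/6  ⇒  CG² = 48/5*(-1/6)² = 4/15
CG = −√(4/15) = -0.516398

-0.516398  (= −√(4/15))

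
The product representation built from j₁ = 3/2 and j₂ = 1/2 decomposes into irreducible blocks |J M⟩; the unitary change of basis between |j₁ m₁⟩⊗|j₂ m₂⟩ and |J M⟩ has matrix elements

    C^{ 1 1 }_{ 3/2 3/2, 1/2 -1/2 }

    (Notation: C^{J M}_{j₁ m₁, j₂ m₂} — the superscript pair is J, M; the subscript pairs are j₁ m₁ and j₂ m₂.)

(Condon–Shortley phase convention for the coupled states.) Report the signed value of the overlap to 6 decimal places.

+0.866025

√[3·1!2!0!/4! · 3!0!0!1!2!0!] = √(3)
  +(−1)^0/∏(0,1,0,0,2,0)! = 1/2  (running 1/2)
⟨..|..⟩ = √(3)·(1/2) = +0.866025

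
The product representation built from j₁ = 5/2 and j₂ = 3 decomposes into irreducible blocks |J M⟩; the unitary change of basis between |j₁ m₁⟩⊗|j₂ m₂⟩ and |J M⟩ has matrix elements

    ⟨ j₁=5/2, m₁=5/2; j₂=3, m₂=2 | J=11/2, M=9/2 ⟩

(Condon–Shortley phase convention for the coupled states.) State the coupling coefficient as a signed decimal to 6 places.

+0.738549  (= +√(6/11))

j₁+j₂−J=0  J+j₁−j₂=5  J−j₁+j₂=6  j₁+j₂+J+1=12
(j₁±m₁, j₂±m₂, J±M) = (5,0,5,1,10,1)
P² = 1244160000/11
sum k=0..0:
  [0] +1/14400 = 1/14400
S = 1/14400
C² = P²·S² = 6/11 ; C = +0.738549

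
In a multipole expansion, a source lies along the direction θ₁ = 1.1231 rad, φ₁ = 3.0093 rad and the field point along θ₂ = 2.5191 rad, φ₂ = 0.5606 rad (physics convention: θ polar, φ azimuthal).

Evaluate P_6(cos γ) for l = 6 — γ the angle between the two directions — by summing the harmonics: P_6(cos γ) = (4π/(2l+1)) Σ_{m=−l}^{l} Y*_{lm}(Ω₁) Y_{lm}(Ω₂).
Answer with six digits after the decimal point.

Expand P_6 via completeness: Σ_{m} conj(Y_{6,m}) at Ω₁ times Y_{6,m} at Ω₂ —
  [-6]  conj(Y_{6,-6})(Ω₁) = (0.181756, -0.184819) ; Y_{6,-6}(Ω₂) = (-0.018515, 0.004179) ; Δ = (-0.002593, 0.004182)
  [-5]  conj(Y_{6,-5})(Ω₁) = (-0.340267, 0.264882) ; Y_{6,-5}(Ω₂) = (0.086414, 0.030431) ; Δ = (-0.037465, 0.012535)
  [-4]  conj(Y_{6,-4})(Ω₁) = (0.215843, -0.126226) ; Y_{6,-4}(Ω₂) = (-0.160629, -0.202083) ; Δ = (-0.060179, -0.023343)
  [-3]  conj(Y_{6,-3})(Ω₁) = (0.178818, -0.074946) ; Y_{6,-3}(Ω₂) = (0.049507, 0.444163) ; Δ = (0.042141, 0.075714)
  [-2]  conj(Y_{6,-2})(Ω₁) = (-0.310182, 0.084040) ; Y_{6,-2}(Ω₂) = (0.168220, -0.348601) ; Δ = (-0.022882, 0.122267)
  [-1]  conj(Y_{6,-1})(Ω₁) = (-0.085581, 0.011388) ; Y_{6,-1}(Ω₂) = (0.070191, -0.044065) ; Δ = (-0.005505, 0.004570)
  [+0]  conj(Y_{6,0})(Ω₁) = (0.326415, -0.000000) ; Y_{6,0}(Ω₂) = (-0.413376, 0.000000) ; Δ = (-0.134932, 0.000000)
  [+1]  conj(Y_{6,1})(Ω₁) = (0.085581, 0.011388) ; Y_{6,1}(Ω₂) = (-0.070191, -0.044065) ; Δ = (-0.005505, -0.004570)
  [+2]  conj(Y_{6,2})(Ω₁) = (-0.310182, -0.084040) ; Y_{6,2}(Ω₂) = (0.168220, 0.348601) ; Δ = (-0.022882, -0.122267)
  [+3]  conj(Y_{6,3})(Ω₁) = (-0.178818, -0.074946) ; Y_{6,3}(Ω₂) = (-0.049507, 0.444163) ; Δ = (0.042141, -0.075714)
  [+4]  conj(Y_{6,4})(Ω₁) = (0.215843, 0.126226) ; Y_{6,4}(Ω₂) = (-0.160629, 0.202083) ; Δ = (-0.060179, 0.023343)
  [+5]  conj(Y_{6,5})(Ω₁) = (0.340267, 0.264882) ; Y_{6,5}(Ω₂) = (-0.086414, 0.030431) ; Δ = (-0.037465, -0.012535)
  [+6]  conj(Y_{6,6})(Ω₁) = (0.181756, 0.184819) ; Y_{6,6}(Ω₂) = (-0.018515, -0.004179) ; Δ = (-0.002593, -0.004182)
Total Σ_m = (-0.307898, 0.000000). Multiply by 0.966644: (-0.297627, 0.000000). P_6(cos γ) = -0.297627

-0.297627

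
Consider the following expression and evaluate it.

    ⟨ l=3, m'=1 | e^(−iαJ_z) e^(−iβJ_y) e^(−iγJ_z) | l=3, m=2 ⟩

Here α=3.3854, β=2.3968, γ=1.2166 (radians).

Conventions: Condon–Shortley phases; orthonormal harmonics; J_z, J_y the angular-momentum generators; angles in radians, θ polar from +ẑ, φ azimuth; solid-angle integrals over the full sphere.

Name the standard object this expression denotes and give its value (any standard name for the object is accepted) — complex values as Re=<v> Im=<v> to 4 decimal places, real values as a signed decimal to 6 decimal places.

This is a Wigner D-matrix element — the rotation-matrix element ⟨l m'| R(α,β,γ) |l m⟩ in the angular-momentum basis.
Split into d^3_{1,2}(β=2.3968) × two z-phases.
c=cos(2.396800/2)=0.363849, s=sin(2.396800/2)=0.931458; N=√[24·2·120·1]=75.894664
Admissible k: 1..2 (factorial args all ≥0)
  k=1: (−1)^0·75.8947/(24)·0.3638^5·0.9315^1 = +0.018783
  k=2: (−1)^1·75.8947/(12)·0.3638^3·0.9315^3 = -0.246197
d^3_{1,2}(2.3968) = +0.018783 -0.246197 = -0.227413
Attach z-rotation phases: D = e^{-i(1)(3.3854)}·(-0.227413)·e^{-i(2)(1.2166)} = -0.203309-0.101893i

Wigner D-matrix element, Re=-0.2033 Im=-0.1019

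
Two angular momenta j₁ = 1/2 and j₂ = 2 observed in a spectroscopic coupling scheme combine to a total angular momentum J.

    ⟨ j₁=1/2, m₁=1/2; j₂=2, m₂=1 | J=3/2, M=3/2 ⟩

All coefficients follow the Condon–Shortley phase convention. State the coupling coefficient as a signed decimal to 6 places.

j₁+j₂−J=1  J+j₁−j₂=0  J−j₁+j₂=3  j₁+j₂+J+1=5
(j₁±m₁, j₂±m₂, J±M) = (1,0,3,1,3,0)
P² = 36/5
sum k=0..0:
  [0] +1/6 = 1/6
S = 1/6
C² = P²·S² = 1/5 ; C = +0.447214

+0.447214  (= +√(1/5))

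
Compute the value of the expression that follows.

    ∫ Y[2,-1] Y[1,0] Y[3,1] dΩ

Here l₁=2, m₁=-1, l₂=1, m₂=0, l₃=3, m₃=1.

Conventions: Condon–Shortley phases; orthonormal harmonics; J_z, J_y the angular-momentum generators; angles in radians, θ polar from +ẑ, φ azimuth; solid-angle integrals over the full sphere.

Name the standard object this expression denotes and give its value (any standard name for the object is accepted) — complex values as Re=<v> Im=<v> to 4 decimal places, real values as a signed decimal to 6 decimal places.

Gaunt coefficient, -0.233597

This is a Gaunt coefficient — the integral of a triple product of spherical harmonics over the sphere.
Rules hold: Σm=0, L=6 even, 1≤3≤3.
N = 5·3·7 = 105
Δ = 0!·4!·2!/7! = 1/105
Racah Σ t=0..0: t=0:+1/4 = 1/4
⇒ 3j(2 1 3; 0 0 0)² = 3/35, sgn -1
Racah Σ t=0..0: t=0:+1/6 = 1/6
⇒ 3j(2 1 3; -1 0 1)² = 8/105, sgn +1
4πI² = N·(3j₀)²·(3jₘ)² = 24/35
I = -1·√(0.685714/4π) = -0.23359668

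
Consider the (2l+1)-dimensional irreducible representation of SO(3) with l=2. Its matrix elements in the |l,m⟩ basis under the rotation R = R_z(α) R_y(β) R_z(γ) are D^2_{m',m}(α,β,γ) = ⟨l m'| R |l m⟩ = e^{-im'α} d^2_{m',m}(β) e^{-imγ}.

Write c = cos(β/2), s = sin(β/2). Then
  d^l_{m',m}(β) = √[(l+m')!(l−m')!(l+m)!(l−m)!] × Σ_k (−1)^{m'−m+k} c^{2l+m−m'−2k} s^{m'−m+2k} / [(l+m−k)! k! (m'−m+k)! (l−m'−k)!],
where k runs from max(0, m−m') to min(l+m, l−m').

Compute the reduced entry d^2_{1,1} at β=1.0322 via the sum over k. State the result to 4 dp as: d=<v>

d=0.0196

d^2_{1,1}(β=1.0322) via the finite sum:
Half-angle: c=0.869750, s=0.493492. N=√(6·1·6·1)=6.000000
The bounds max(0,m−m')=0 and min(l+m,l−m')=1 give 2 terms
  k=0: (−1)^0·6.0000/(6)·0.8698^4·0.4935^0 = +0.572240
  k=1: (−1)^1·6.0000/(2)·0.8698^2·0.4935^2 = -0.552676
d^2_{1,1}(1.0322) = +0.572240 -0.552676 = +0.019565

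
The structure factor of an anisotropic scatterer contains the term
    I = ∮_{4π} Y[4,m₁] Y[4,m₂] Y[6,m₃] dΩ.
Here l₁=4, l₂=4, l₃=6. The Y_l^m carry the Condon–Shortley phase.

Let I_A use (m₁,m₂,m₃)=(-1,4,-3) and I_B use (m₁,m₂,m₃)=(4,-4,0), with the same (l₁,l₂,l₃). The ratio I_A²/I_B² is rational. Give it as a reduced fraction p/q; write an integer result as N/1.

30/1

Shared (l₁,l₂,l₃)=(4,4,6): N and (l;000)² cancel in I_A²/I_B².
A: Δ = 2!·6!·6!/15! = 1/1261260; Racah Σ t=2..2: t=2:+1/51840 = 1/51840; ⇒ 3j(4 4 6; -1 4 -3)² = 8/429, sgn -1
B: Δ = 2!·6!·6!/15! = 1/1261260; Racah Σ t=0..0: t=0:+1/1036800 = 1/1036800; ⇒ 3j(4 4 6; 4 -4 0)² = 4/6435, sgn +1
I_A²/I_B² = (8/429)/(4/6435) = 30/1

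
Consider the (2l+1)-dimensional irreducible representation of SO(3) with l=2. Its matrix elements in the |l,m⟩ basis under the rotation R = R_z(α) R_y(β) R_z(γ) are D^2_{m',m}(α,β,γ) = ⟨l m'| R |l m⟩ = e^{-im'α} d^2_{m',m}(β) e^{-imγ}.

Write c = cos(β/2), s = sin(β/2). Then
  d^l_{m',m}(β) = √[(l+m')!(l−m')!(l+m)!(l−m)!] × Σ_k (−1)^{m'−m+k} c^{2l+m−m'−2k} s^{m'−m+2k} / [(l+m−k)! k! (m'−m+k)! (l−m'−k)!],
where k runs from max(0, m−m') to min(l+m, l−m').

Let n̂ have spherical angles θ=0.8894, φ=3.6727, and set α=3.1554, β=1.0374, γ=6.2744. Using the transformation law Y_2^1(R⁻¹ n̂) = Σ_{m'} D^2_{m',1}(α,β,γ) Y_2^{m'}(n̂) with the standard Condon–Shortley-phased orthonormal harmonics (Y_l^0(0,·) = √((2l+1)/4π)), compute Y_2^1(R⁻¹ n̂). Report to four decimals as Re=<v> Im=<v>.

Need the full column D^2_{m',1} for m'=−2..2 at α=3.1554, β=1.0374, γ=6.2744.
cos(β/2)=0.868464, sin(β/2)=0.495752
d^2_{-2,1}: single k=3 term ⇒ +0.211629;  D = +0.211488+0.007702i
d^2_{-1,1}: k∈[2..3] ⇒ +0.556101 -0.060403 = +0.495698;  D = -0.495572-0.011198i
d^2_{0,1}: k∈[1..2] ⇒ +0.795419 -0.259191 = +0.536228;  D = +0.536207+0.004711i
d^2_{1,1}: k∈[0..1] ⇒ +0.568863 -0.556101 = +0.012763;  D = -0.012763+0.000064i
d^2_{2,1}: single k=0 term ⇒ -0.649457;  D = -0.649341+0.012228i
Y_2^{m'}(θ=0.8894,φ=3.6727) and Σ D·Y over m':
  (+0.2115+0.0077i)·(+0.1135-0.2035i)  (-0.4956-0.0112i)·(-0.3259+0.1914i)  (+0.5362+0.0047i)·(+0.0600+0.0000i)  (-0.0128+0.0001i)·(+0.3259+0.1914i)  (-0.6493+0.0122i)·(+0.1135+0.2035i)
Y_2^1(R⁻¹ n̂) = +0.141040-0.266298i

Re=0.1410 Im=-0.2663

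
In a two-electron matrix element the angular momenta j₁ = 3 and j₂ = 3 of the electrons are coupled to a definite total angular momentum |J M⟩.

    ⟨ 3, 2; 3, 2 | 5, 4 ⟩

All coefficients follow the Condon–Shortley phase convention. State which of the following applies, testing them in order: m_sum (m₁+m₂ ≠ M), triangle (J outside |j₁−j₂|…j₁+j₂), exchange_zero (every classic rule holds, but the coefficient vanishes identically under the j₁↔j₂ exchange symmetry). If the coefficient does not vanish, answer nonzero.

exchange_zero

m-sum: m₁+m₂ = 2+2 = 4, M = 4  ✓
triangle: |j₁−j₂| = 0 ≤ J = 5 ≤ j₁+j₂ = 6  ✓
exchange: j₁=j₂ and m₁=m₂, and (−1)^(j₁+j₂−J) = (−1)^1 = −1 forces ⟨j₁m₁;j₂m₂|JM⟩ = −⟨j₂m₂;j₁m₁|JM⟩ = −⟨j₁m₁;j₂m₂|JM⟩ ⇒ the coefficient vanishes identically
Racah sum check: Σ_k collapses to 0 ⇒ CG = 0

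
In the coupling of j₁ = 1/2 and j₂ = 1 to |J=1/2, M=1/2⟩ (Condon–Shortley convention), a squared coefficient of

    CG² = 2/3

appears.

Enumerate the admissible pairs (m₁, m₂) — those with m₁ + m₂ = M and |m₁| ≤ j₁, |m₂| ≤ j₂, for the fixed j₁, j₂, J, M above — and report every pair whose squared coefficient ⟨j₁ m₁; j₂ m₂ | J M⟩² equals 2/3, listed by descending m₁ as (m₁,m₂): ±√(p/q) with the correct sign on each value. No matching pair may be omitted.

Admissible pairs with m₁+m₂ = M = 1/2: (-1/2,1), (1/2,0)
  (m₁,m₂)=(1/2,0): CG² = 1/3, CG = +√(1/3)
  (m₁,m₂)=(-1/2,1): CG² = 2/3, CG = −√(2/3)   ← matches the target
Pairs with CG² = 2/3: (-1/2,1): −√(2/3)

(-1/2,1): −√(2/3)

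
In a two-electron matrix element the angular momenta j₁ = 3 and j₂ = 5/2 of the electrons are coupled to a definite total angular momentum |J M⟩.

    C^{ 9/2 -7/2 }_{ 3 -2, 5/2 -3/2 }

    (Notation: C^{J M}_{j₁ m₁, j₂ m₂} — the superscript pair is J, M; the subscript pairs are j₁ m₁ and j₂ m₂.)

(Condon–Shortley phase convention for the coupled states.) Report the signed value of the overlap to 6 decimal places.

triangle: 1!·5!·4!/11! = 2880/39916800
(j±m)!: 1!·5!·1!·4!·1!·8! = 116121600
prefactor² = (2J+1)·Δ·N² = 921600/11
  k=0: +1/(0!·1!·5!·1!·0!·3!) = 1/720
  k=1: −1/(1!·0!·4!·0!·1!·4!) = -1/576
Σ = -1/2880  ⇒  CG² = 921600/11·(-1/2880)² = 1/99
CG = −√(1/99) = -0.100504

-0.100504  (= −√(1/99))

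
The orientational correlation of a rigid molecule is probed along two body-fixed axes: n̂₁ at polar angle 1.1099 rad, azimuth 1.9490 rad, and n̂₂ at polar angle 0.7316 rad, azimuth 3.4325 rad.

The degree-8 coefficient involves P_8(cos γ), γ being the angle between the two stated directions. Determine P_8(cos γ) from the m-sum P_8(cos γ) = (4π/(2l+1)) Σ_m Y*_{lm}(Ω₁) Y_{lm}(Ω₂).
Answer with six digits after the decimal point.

-0.278432

Term-by-term m-sum for l=8 (normalisation 4π/17 = 0.739198):
  m=-8: (-0.212014, 0.024697) × (-0.014036, -0.014873) = (0.003343, 0.002807)  (running Σ = (0.003343, 0.002807))
  m=-7: (0.201085, 0.373242) × (0.040902, 0.081415) = (-0.022163, 0.031638)  (running Σ = (-0.018820, 0.034444))
  m=-6: (0.245780, -0.292734) × (-0.042478, -0.240743) = (-0.080914, -0.046735)  (running Σ = (-0.099733, -0.012290))
  m=-5: (0.006519, 0.002162) × (-0.049552, 0.424292) = (-0.001240, 0.002659)  (running Σ = (-0.100974, -0.009632))
  m=-4: (-0.020181, -0.347662) × (0.174290, -0.404135) = (-0.144020, -0.052438)  (running Σ = (-0.244993, -0.062070))
  m=-3: (-0.156082, 0.072754) × (-0.069810, 0.083206) = (0.004842, -0.018066)  (running Σ = (-0.240151, -0.080136))
  m=-2: (-0.195563, -0.184540) × (-0.275945, 0.181507) = (0.087460, 0.015427)  (running Σ = (-0.152691, -0.064709))
  m=-1: (-0.085315, 0.214719) × (0.269525, -0.080696) = (-0.005667, 0.064757)  (running Σ = (-0.158359, 0.000048))
  m=0: (-0.238083, -0.000000) × (0.251806, 0.000000) = (-0.059951, -0.000000)  (running Σ = (-0.218309, 0.000048))
  m=1: (0.085315, 0.214719) × (-0.269525, -0.080696) = (-0.005667, -0.064757)  (running Σ = (-0.223977, -0.064709))
  m=2: (-0.195563, 0.184540) × (-0.275945, -0.181507) = (0.087460, -0.015427)  (running Σ = (-0.136517, -0.080136))
  m=3: (0.156082, 0.072754) × (0.069810, 0.083206) = (0.004842, 0.018066)  (running Σ = (-0.131675, -0.062070))
  m=4: (-0.020181, 0.347662) × (0.174290, 0.404135) = (-0.144020, 0.052438)  (running Σ = (-0.275694, -0.009632))
  m=5: (-0.006519, 0.002162) × (0.049552, 0.424292) = (-0.001240, -0.002659)  (running Σ = (-0.276935, -0.012290))
  m=6: (0.245780, 0.292734) × (-0.042478, 0.240743) = (-0.080914, 0.046735)  (running Σ = (-0.357848, 0.034444))
  m=7: (-0.201085, 0.373242) × (-0.040902, 0.081415) = (-0.022163, -0.031638)  (running Σ = (-0.380011, 0.002807))
  m=8: (-0.212014, -0.024697) × (-0.014036, 0.014873) = (0.003343, -0.002807)  (running Σ = (-0.376668, -0.000000))
Total Σ_m = (-0.376668, -0.000000). Multiply by 0.739198: (-0.278432, -0.000000). P_8(cos γ) = -0.278432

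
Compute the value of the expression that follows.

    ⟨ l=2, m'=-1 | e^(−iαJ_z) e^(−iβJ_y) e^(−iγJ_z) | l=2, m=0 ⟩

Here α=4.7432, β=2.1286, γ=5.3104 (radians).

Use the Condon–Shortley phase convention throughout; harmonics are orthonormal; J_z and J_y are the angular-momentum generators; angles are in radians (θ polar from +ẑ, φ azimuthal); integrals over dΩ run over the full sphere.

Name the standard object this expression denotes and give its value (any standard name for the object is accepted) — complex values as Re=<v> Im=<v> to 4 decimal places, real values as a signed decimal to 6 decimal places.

This is a Wigner D-matrix element — the rotation-matrix element ⟨l m'| R(α,β,γ) |l m⟩ in the angular-momentum basis.
D^2_{-1,0}(4.7432,2.1286,5.3104) = e^{-i·-1·4.7432}·d^2_{-1,0}(2.1286)·e^{-i·0·5.3104}. Compute d first:
With c≡cos(β/2)=0.485116 and s≡sin(β/2)=0.874450, N=[1·6·2·2]^{1/2}=4.898979
Admissible k: 1..2 (factorial args all ≥0)
  k=1: (−1)^0·4.8990/(2)·0.4851^3·0.8744^1 = +0.244539
  k=2: (−1)^1·4.8990/(2)·0.4851^1·0.8744^3 = -0.794559
d^2_{-1,0}(2.1286) = +0.244539 -0.794559 = -0.550019
Phases: e^{-i·(-1)·4.7432}=+0.030806-0.999525i, e^{-i·(0)·5.3104}=+1.000000+0.000000i ⇒ D=-0.016944+0.549758i

Wigner D-matrix element, Re=-0.0169 Im=0.5498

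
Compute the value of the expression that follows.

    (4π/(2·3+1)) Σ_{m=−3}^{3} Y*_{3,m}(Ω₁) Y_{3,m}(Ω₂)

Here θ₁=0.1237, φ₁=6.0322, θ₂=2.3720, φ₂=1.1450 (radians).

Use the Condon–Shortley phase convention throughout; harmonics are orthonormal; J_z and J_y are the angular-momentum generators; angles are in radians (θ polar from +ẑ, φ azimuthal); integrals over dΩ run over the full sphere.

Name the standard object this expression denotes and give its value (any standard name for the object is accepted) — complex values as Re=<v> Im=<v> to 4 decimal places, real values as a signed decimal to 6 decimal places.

This sum is the spherical-harmonic addition theorem: it equals the Legendre polynomial P_l(cos γ) of the angle γ between the two directions.
Term-by-term m-sum for l=3 (normalisation 4π/7 = 1.795196):
  term(m=-3) = -0.00006 + 0.00010j   from Y*(Ω₁)=0.00057 - 0.00054j, Y(Ω₂)=-0.13457 + 0.04066j
  term(m=-2) = 0.00516 + 0.00188j   from Y*(Ω₁)=0.01353 - 0.00743j, Y(Ω₂)=0.23413 + 0.26737j
  term(m=-1) = 0.00966 - 0.05471j   from Y*(Ω₁)=0.15156 - 0.03886j, Y(Ω₂)=0.14667 - 0.32339j
  term(m=+0) = 0.08039 + 0.00000j   from Y*(Ω₁)=0.71246 + 0.00000j, Y(Ω₂)=0.11283 + 0.00000j
  term(m=+1) = 0.00966 + 0.05471j   from Y*(Ω₁)=-0.15156 - 0.03886j, Y(Ω₂)=-0.14667 - 0.32339j
  term(m=+2) = 0.00516 - 0.00188j   from Y*(Ω₁)=0.01353 + 0.00743j, Y(Ω₂)=0.23413 - 0.26737j
  term(m=+3) = -0.00006 - 0.00010j   from Y*(Ω₁)=-0.00057 - 0.00054j, Y(Ω₂)=0.13457 + 0.04066j
Σ over m = 0.10991 - 0.00000j; ×(4π/7) → 0.19732 - 0.00000j. Real part: 0.197315

Legendre polynomial (addition theorem), +0.197315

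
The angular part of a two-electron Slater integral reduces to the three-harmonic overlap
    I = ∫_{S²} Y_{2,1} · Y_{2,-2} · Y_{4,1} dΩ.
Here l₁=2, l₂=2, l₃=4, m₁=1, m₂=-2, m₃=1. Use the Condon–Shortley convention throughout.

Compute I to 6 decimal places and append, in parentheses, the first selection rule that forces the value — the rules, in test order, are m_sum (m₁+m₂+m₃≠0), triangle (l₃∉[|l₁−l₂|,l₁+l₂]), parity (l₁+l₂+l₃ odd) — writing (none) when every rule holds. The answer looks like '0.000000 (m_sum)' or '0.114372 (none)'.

-0.090112 (none)

Rules hold: Σm=0, L=8 even, 0≤4≤4.
N = 5·5·9 = 225
Δ = 0!·4!·4!/9! = 1/630
Racah Σ t=0..0: t=0:+1/16 = 1/16
⇒ 3j(2 2 4; 0 0 0)² = 2/35, sgn +1
Racah Σ t=0..0: t=0:+1/144 = 1/144
⇒ 3j(2 2 4; 1 -2 1)² = 1/126, sgn -1
4πI² = N·(3j₀)²·(3jₘ)² = 5/49
I = -1·√(0.102041/4π) = -0.09011188
No selection rule forces the value: the integral is nonzero (none).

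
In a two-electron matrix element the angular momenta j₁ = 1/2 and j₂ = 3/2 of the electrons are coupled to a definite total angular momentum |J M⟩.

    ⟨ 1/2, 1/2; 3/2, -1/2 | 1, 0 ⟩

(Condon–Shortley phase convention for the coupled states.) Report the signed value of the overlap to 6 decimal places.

+√(1/2) ≈ +0.707107

√[3·1!0!2!/4! · 1!0!1!2!1!1!] = √(1/2)
  +(−1)^0/∏(0,1,0,1,0,1)! = 1  (running 1)
⟨..|..⟩ = √(1/2)·(1) = +0.707107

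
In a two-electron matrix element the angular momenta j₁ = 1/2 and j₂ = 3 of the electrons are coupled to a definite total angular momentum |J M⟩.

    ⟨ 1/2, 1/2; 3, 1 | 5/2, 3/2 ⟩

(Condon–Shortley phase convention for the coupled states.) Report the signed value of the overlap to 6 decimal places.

+√(2/7) ≈ +0.534522

√[6·1!0!5!/7! · 1!0!4!2!4!1!] = √(1152/7)
  +(−1)^0/∏(0,1,0,4,0,1)! = 1/24  (running 1/24)
⟨..|..⟩ = √(1152/7)·(1/24) = +0.534522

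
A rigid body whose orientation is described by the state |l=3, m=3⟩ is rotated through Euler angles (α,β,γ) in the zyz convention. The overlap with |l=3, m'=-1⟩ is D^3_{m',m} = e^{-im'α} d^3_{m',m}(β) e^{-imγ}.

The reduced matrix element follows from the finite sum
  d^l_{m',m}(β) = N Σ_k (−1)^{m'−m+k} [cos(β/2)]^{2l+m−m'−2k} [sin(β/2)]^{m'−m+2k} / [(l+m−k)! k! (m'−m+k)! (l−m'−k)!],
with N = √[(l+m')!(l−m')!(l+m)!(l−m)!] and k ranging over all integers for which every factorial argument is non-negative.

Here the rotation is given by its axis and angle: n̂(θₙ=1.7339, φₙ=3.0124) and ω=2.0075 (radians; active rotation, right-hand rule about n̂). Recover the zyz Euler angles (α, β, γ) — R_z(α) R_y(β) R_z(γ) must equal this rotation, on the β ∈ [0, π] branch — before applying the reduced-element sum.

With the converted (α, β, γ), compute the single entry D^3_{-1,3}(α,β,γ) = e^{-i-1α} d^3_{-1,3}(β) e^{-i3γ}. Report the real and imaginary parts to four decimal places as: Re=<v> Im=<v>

Re=0.5710 Im=-0.0100

Axis–angle → zyz. n̂ = (sinθₙcosφₙ, sinθₙsinφₙ, cosθₙ) = (-0.978505, +0.127124, -0.162381), ω = 2.0075.
R = I cosω + sinω [n̂]ₓ + (1−cosω) n̂n̂ᵀ gives
  R = [+0.939484, -0.029861, +0.341288; -0.324145, -0.399959, +0.857300; +0.110902, -0.916046, -0.385435]
β = atan2(√(R₁₃²+R₂₃²), R₃₃) = 1.966475; α = atan2(R₂₃, R₁₃) mod 2π = 1.191932; γ = atan2(R₃₂, −R₃₁) mod 2π = 4.591910
Split into d^3_{-1,3}(β=1.9665) × two z-phases.
Half-angle: c=0.554331, s=0.832296. N=√(2·24·720·1)=185.903201
The bounds max(0,m−m')=4 and min(l+m,l−m')=4 give 1 term
  k=4: (−1)^0·185.9032/(48)·0.5543^2·0.8323^4 = +0.571078
d^3_{-1,3}(1.9665) = +0.571078
Phases: e^{-i·(-1)·1.1919}=+0.369866+0.929085i, e^{-i·(3)·4.5919}=+0.353619-0.935390i ⇒ D=+0.570992-0.009952i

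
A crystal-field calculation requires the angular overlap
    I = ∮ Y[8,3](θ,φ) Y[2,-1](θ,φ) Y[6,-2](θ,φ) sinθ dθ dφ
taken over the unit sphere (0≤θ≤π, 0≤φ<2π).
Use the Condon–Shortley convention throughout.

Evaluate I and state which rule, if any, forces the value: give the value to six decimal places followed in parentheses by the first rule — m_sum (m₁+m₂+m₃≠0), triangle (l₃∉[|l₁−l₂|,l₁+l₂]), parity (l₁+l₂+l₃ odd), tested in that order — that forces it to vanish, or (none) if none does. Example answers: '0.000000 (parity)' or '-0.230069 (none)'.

m-sum 0 ✓  L=16 even ✓  6≤6≤10 ✓
Π(2lᵢ+1) = 17×5×13 = 1105
triangle coeff Δ(8,2,6) = 1/30940
Σ_t [2,2]: t=2:+1/2073600 = 1/2073600
(3j)²=28/1105 [(8 2 6; 0 0 0)], sign=+1
Σ_t [1,1]: t=1:−1/5806080 = -1/5806080
(3j)²=165/6188 [(8 2 6; 3 -1 -2)], sign=-1
⇒ 4πI² = 165/221
I = (-1)√(165/221/(4π)) = -0.24374791
No selection rule forces the value: the integral is nonzero (none).

-0.243748 (none)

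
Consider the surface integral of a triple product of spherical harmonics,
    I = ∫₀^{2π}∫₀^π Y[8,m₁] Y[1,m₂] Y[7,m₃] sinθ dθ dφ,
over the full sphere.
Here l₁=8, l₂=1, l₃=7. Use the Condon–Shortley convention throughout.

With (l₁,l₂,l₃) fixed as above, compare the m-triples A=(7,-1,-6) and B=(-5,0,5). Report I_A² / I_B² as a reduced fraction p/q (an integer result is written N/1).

l's match ⇒ only the (l;m) 3-j factors differ between A and B.
A: triangle coeff Δ(8,1,7) = 1/2040; Σ_t [0,0]: t=0:+1/12454041600 = 1/12454041600; (3j)²=7/136 [(8 1 7; 7 -1 -6)], sign=-1
B: triangle coeff Δ(8,1,7) = 1/2040; Σ_t [1,1]: t=1:−1/958003200 = -1/958003200; (3j)²=13/680 [(8 1 7; -5 0 5)], sign=-1
I_A²/I_B² = (7/136)/(13/680) = 35/13

35/13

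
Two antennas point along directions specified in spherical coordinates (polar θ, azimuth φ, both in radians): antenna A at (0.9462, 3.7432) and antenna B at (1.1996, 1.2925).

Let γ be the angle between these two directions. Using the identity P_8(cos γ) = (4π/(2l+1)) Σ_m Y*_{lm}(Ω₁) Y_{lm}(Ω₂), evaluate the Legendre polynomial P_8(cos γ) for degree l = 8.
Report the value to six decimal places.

Summing Y*_{l m}(θ₁,φ₁)·Y_{l m}(θ₂,φ₂) over m ∈ [−8, 8]; prefactor 4π/(2·8+1) = 0.739198:
  m=-8: (+0.009694-0.096160i) × (-0.178713+0.232385i) = +0.020614+0.019438i  (running Σ = +0.020614+0.019438i)
  m=-7: (+0.133885+0.244413i) × (-0.424334-0.168147i) = -0.015715-0.126225i  (running Σ = +0.004899-0.106787i)
  m=-6: (-0.395273-0.199817i) × (+0.023719-0.238846i) = -0.057101+0.089670i  (running Σ = -0.052202-0.017117i)
  m=-5: (+0.352496-0.047360i) × (-0.209356+0.037948i) = -0.072000+0.023292i  (running Σ = -0.124202+0.006174i)
  m=-4: (+0.031526-0.028508i) × (-0.146043-0.296547i) = -0.013058-0.005186i  (running Σ = -0.137260+0.000989i)
  m=-3: (-0.084120+0.352861i) × (-0.048320+0.043759i) = -0.011376-0.020731i  (running Σ = -0.148636-0.019743i)
  m=-2: (-0.054839-0.142407i) × (-0.283514-0.176406i) = -0.009574+0.050048i  (running Σ = -0.158210+0.030306i)
  m=-1: (-0.247031-0.169587i) × (-0.000319+0.001116i) = +0.000268-0.000222i  (running Σ = -0.157942+0.030084i)
  m=0: (+0.201378-0.000000i) × (-0.329351+0.000000i) = -0.066324+0.000000i  (running Σ = -0.224266+0.030084i)
  m=1: (+0.247031-0.169587i) × (+0.000319+0.001116i) = +0.000268+0.000222i  (running Σ = -0.223998+0.030306i)
  m=2: (-0.054839+0.142407i) × (-0.283514+0.176406i) = -0.009574-0.050048i  (running Σ = -0.233572-0.019743i)
  m=3: (+0.084120+0.352861i) × (+0.048320+0.043759i) = -0.011376+0.020731i  (running Σ = -0.244948+0.000989i)
  m=4: (+0.031526+0.028508i) × (-0.146043+0.296547i) = -0.013058+0.005186i  (running Σ = -0.258006+0.006174i)
  m=5: (-0.352496-0.047360i) × (+0.209356+0.037948i) = -0.072000-0.023292i  (running Σ = -0.330006-0.017117i)
  m=6: (-0.395273+0.199817i) × (+0.023719+0.238846i) = -0.057101-0.089670i  (running Σ = -0.387107-0.106787i)
  m=7: (-0.133885+0.244413i) × (+0.424334-0.168147i) = -0.015715+0.126225i  (running Σ = -0.402822+0.019438i)
  m=8: (+0.009694+0.096160i) × (-0.178713-0.232385i) = +0.020614-0.019438i  (running Σ = -0.382208+0.000000i)
Accumulated sum -0.382208+0.000000i; after 4π/(2l+1) scaling, -0.282527+0.000000i ⇒ P_8 = -0.282527

-0.282527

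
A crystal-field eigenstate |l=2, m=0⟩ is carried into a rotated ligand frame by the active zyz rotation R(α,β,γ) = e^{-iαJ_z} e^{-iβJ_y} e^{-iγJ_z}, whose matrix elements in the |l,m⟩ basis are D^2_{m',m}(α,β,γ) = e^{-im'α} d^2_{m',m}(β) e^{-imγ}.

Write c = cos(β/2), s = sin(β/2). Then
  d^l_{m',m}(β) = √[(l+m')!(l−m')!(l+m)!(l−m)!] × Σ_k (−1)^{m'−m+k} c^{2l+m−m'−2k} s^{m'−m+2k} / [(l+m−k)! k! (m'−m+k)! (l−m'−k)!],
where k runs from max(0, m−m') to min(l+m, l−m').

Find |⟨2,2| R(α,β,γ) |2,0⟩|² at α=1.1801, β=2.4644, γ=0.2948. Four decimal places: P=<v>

Split into d^2_{2,0}(β=2.4644) × two z-phases.
With c≡cos(β/2)=0.332163 and s≡sin(β/2)=0.943222, N=[24·1·2·2]^{1/2}=9.797959
k: max(0,(0)−(2))=0 … min(2+(0),2−(2))=0
  k=0: (−1)^2·9.7980/(4)·0.3322^2·0.9432^2 = +0.240440
d^2_{2,0}(2.4644) = +0.240440
|D^2_{2,0}|² = |d^2_{2,0}(β)|² = (+0.240440)² = 0.057811 (the z-rotation phases have unit modulus)

P=0.0578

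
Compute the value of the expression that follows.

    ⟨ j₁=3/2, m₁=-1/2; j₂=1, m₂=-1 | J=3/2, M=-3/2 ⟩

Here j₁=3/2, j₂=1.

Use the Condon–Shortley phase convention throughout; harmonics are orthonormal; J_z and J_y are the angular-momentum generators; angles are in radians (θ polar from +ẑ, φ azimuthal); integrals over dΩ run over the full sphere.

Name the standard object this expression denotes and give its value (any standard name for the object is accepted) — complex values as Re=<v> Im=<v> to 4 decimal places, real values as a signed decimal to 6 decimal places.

This is a Clebsch–Gordan (vector-coupling) coefficient.
triangle: 1!·2!·1!/5! = 2/120
(j±m)!: 1!·2!·0!·2!·0!·3! = 24
prefactor² = (2J+1)·Δ·N² = 8/5
  k=0: +1/(0!·1!·2!·0!·0!·1!) = 1/2
Σ = 1/2  ⇒  CG² = 8/5·(1/2)² = 2/5
CG = +√(2/5) = +0.632456

Clebsch–Gordan coefficient, +√(2/5) ≈ +0.632456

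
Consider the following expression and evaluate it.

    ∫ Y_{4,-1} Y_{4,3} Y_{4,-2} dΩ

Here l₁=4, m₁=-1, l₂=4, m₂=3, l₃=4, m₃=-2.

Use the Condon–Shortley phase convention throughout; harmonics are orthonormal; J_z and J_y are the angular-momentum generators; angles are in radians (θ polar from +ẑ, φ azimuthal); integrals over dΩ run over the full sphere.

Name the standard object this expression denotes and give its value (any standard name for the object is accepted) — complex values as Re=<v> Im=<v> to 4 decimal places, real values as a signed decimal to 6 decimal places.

Gaunt coefficient, -0.063661

This is a Gaunt coefficient — the integral of a triple product of spherical harmonics over the sphere.
Checks pass: Σm=0; 12 even; l₃=4∈[0,8].
(2·4+1)(2·4+1)(2·4+1) = 729
Δ: 4! 4! 4! / 13! → 1/450450
sum: t=0:+1/13824 t=1:−1/216 t=2:+1/64 t=3:−1/216 t=4:+1/13824 = 5/768
3j²(4 4 4; 0 0 0) = Δ·Π!·Σ² = 18/1001  (sign +1)
sum: t=3:−1/576 t=4:+1/864 = -1/1728
3j²(4 4 4; -1 3 -2) = Δ·Π!·Σ² = 5/1287  (sign -1)
combine: 4πI² = 729·18/1001·5/1287 = 7290/143143
take √, sign -1: I = -0.06366105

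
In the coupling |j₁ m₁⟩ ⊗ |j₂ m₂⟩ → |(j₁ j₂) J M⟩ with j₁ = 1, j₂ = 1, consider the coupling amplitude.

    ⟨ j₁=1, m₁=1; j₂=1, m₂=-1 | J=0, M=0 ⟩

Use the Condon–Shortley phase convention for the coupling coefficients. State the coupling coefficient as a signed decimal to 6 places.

triangle: 2!×0!×0!/3! = 2/6
(j±m)!: 2!×0!×0!×2!×0!×0! = 4
prefactor² = (2J+1)×Δ×N² = 4/3
  k=0: +1/(0!×2!×0!×0!×0!×0!) = 1/2
Σ = 1/2  ⇒  CG² = 4/3×(1/2)² = 1/3
CG = +√(1/3) = +0.577350

+0.577350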